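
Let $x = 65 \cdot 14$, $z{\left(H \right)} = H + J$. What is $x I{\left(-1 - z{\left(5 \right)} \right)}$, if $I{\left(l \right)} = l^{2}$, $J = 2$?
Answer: $58240$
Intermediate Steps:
$z{\left(H \right)} = 2 + H$ ($z{\left(H \right)} = H + 2 = 2 + H$)
$x = 910$
$x I{\left(-1 - z{\left(5 \right)} \right)} = 910 \left(-1 - \left(2 + 5\right)\right)^{2} = 910 \left(-1 - 7\right)^{2} = 910 \left(-8\right)^{2} = 910 \cdot 64 = 58240$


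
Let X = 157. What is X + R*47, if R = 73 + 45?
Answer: 5703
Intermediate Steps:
R = 118
X + R*47 = 157 + 118*47 = 157 + 5546 = 5703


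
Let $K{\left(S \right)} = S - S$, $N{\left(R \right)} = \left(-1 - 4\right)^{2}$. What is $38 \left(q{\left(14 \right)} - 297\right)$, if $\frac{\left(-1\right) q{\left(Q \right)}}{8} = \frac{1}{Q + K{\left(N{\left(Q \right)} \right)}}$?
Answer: $- \frac{79154}{7} \approx -11308.0$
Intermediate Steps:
$N{\left(R \right)} = 25$ ($N{\left(R \right)} = \left(-5\right)^{2} = 25$)
$K{\left(S \right)} = 0$
$q{\left(Q \right)} = - \frac{8}{Q}$ ($q{\left(Q \right)} = - \frac{8}{Q + 0} = - \frac{8}{Q}$)
$38 \left(q{\left(14 \right)} - 297\right) = 38 \left(- \frac{8}{14} - 297\right) = 38 \left(\left(-8\right) \frac{1}{14} - 297\right) = 38 \left(- \frac{4}{7} - 297\right) = 38 \left(- \frac{2083}{7}\right) = - \frac{79154}{7}$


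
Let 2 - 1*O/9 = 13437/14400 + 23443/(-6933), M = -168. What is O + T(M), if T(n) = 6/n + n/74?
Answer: 36131454287/957678400 ≈ 37.728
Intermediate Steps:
T(n) = 6/n + n/74 (T(n) = 6/n + n*(1/74) = 6/n + n/74)
O = 148030293/3697600 (O = 18 - 9*(13437/14400 + 23443/(-6933)) = 18 - 9*(13437*(1/14400) + 23443*(-1/6933)) = 18 - 9*(1493/1600 - 23443/6933) = 18 - 9*(-27157831/11092800) = 18 + 81473493/3697600 = 148030293/3697600 ≈ 40.034)
O + T(M) = 148030293/3697600 + (6/(-168) + (1/74)*(-168)) = 148030293/3697600 + (6*(-1/168) - 84/37) = 148030293/3697600 + (-1/28 - 84/37) = 148030293/3697600 - 2389/1036 = 36131454287/957678400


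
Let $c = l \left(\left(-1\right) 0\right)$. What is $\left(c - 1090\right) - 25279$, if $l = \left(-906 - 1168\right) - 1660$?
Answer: $-26369$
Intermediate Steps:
$l = -3734$ ($l = -2074 - 1660 = -3734$)
$c = 0$ ($c = - 3734 \left(\left(-1\right) 0\right) = \left(-3734\right) 0 = 0$)
$\left(c - 1090\right) - 25279 = \left(0 - 1090\right) - 25279 = -1090 - 25279 = -26369$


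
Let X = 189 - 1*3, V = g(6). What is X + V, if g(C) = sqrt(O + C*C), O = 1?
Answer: 186 + sqrt(37) ≈ 192.08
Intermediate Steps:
g(C) = sqrt(1 + C**2) (g(C) = sqrt(1 + C*C) = sqrt(1 + C**2))
V = sqrt(37) (V = sqrt(1 + 6**2) = sqrt(1 + 36) = sqrt(37) ≈ 6.0828)
X = 186 (X = 189 - 3 = 186)
X + V = 186 + sqrt(37)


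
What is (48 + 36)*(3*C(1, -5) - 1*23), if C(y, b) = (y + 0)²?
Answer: -1680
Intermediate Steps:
C(y, b) = y²
(48 + 36)*(3*C(1, -5) - 1*23) = (48 + 36)*(3*1² - 1*23) = 84*(3*1 - 23) = 84*(3 - 23) = 84*(-20) = -1680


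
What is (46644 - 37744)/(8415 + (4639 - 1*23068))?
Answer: -4450/5007 ≈ -0.88876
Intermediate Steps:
(46644 - 37744)/(8415 + (4639 - 1*23068)) = 8900/(8415 + (4639 - 23068)) = 8900/(8415 - 18429) = 8900/(-10014) = 8900*(-1/10014) = -4450/5007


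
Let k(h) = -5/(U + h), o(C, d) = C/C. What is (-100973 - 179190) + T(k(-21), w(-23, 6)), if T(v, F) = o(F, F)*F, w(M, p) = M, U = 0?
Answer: -280186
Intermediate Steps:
o(C, d) = 1
k(h) = -5/h (k(h) = -5/(0 + h) = -5/h)
T(v, F) = F (T(v, F) = 1*F = F)
(-100973 - 179190) + T(k(-21), w(-23, 6)) = (-100973 - 179190) - 23 = -280163 - 23 = -280186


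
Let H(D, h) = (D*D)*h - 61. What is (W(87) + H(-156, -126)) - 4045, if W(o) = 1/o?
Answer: -267128453/87 ≈ -3.0704e+6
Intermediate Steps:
H(D, h) = -61 + h*D² (H(D, h) = D²*h - 61 = h*D² - 61 = -61 + h*D²)
(W(87) + H(-156, -126)) - 4045 = (1/87 + (-61 - 126*(-156)²)) - 4045 = (1/87 + (-61 - 126*24336)) - 4045 = (1/87 + (-61 - 3066336)) - 4045 = (1/87 - 3066397) - 4045 = -266776538/87 - 4045 = -267128453/87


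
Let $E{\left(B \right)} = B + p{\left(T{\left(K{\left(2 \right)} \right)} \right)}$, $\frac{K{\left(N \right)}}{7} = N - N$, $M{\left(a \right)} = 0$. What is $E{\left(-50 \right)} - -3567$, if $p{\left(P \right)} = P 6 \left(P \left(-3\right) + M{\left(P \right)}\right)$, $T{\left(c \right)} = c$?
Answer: $3517$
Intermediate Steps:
$K{\left(N \right)} = 0$ ($K{\left(N \right)} = 7 \left(N - N\right) = 7 \cdot 0 = 0$)
$p{\left(P \right)} = - 18 P^{2}$ ($p{\left(P \right)} = P 6 \left(P \left(-3\right) + 0\right) = 6 P \left(- 3 P + 0\right) = 6 P \left(- 3 P\right) = - 18 P^{2}$)
$E{\left(B \right)} = B$ ($E{\left(B \right)} = B - 18 \cdot 0^{2} = B - 0 = B + 0 = B$)
$E{\left(-50 \right)} - -3567 = -50 - -3567 = -50 + 3567 = 3517$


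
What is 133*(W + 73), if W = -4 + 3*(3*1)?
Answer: 10374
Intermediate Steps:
W = 5 (W = -4 + 3*3 = -4 + 9 = 5)
133*(W + 73) = 133*(5 + 73) = 133*78 = 10374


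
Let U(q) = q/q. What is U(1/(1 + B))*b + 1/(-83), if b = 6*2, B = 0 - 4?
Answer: 995/83 ≈ 11.988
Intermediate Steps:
B = -4
b = 12
U(q) = 1
U(1/(1 + B))*b + 1/(-83) = 1*12 + 1/(-83) = 12 - 1/83 = 995/83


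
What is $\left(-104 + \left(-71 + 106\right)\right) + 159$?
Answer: $90$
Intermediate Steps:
$\left(-104 + \left(-71 + 106\right)\right) + 159 = \left(-104 + 35\right) + 159 = -69 + 159 = 90$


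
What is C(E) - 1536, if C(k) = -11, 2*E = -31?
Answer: -1547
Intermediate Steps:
E = -31/2 (E = (½)*(-31) = -31/2 ≈ -15.500)
C(E) - 1536 = -11 - 1536 = -1547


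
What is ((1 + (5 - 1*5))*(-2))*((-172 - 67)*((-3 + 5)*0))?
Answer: 0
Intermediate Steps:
((1 + (5 - 1*5))*(-2))*((-172 - 67)*((-3 + 5)*0)) = ((1 + (5 - 5))*(-2))*(-478*0) = ((1 + 0)*(-2))*(-239*0) = (1*(-2))*0 = -2*0 = 0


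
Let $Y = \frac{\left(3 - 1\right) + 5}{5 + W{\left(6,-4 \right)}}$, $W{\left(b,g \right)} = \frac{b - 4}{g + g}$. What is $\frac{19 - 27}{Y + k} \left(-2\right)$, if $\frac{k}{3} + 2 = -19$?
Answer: $- \frac{304}{1169} \approx -0.26005$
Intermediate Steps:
$W{\left(b,g \right)} = \frac{-4 + b}{2 g}$
$k = -63$ ($k = -6 + 3 \left(-19\right) = -6 - 57 = -63$)
$Y = \frac{28}{19}$ ($Y = \frac{\left(3 - 1\right) + 5}{5 + \frac{-4 + 6}{2 \left(-4\right)}} = \frac{\left(3 - 1\right) + 5}{5 + \frac{1}{2} \left(- \frac{1}{4}\right) 2} = \frac{2 + 5}{5 - \frac{1}{4}} = \frac{7}{\frac{19}{4}} = 7 \cdot \frac{4}{19} = \frac{28}{19} \approx 1.4737$)
$\frac{19 - 27}{Y + k} \left(-2\right) = \frac{19 - 27}{\frac{28}{19} - 63} \left(-2\right) = - \frac{8}{- \frac{1169}{19}} \left(-2\right) = \left(-8\right) \left(- \frac{19}{1169}\right) \left(-2\right) = \frac{152}{1169} \left(-2\right) = - \frac{304}{1169}$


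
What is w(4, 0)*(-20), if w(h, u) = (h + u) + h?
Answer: -160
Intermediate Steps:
w(h, u) = u + 2*h
w(4, 0)*(-20) = (0 + 2*4)*(-20) = (0 + 8)*(-20) = 8*(-20) = -160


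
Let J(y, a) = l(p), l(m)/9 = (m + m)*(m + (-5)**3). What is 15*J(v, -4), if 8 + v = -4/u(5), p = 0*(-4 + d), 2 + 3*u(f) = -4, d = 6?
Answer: 0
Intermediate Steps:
u(f) = -2 (u(f) = -2/3 + (1/3)*(-4) = -2/3 - 4/3 = -2)
p = 0 (p = 0*(-4 + 6) = 0*2 = 0)
v = -6 (v = -8 - 4/(-2) = -8 - 4*(-1/2) = -8 + 2 = -6)
l(m) = 18*m*(-125 + m) (l(m) = 9*((m + m)*(m + (-5)**3)) = 9*((2*m)*(m - 125)) = 9*((2*m)*(-125 + m)) = 9*(2*m*(-125 + m)) = 18*m*(-125 + m))
J(y, a) = 0 (J(y, a) = 18*0*(-125 + 0) = 18*0*(-125) = 0)
15*J(v, -4) = 15*0 = 0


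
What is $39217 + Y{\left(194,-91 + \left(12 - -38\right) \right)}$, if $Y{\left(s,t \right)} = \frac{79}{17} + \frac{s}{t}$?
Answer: $\frac{27334190}{697} \approx 39217.0$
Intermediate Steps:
$Y{\left(s,t \right)} = \frac{79}{17} + \frac{s}{t}$ ($Y{\left(s,t \right)} = 79 \cdot \frac{1}{17} + \frac{s}{t} = \frac{79}{17} + \frac{s}{t}$)
$39217 + Y{\left(194,-91 + \left(12 - -38\right) \right)} = 39217 + \left(\frac{79}{17} + \frac{194}{-91 + \left(12 - -38\right)}\right) = 39217 + \left(\frac{79}{17} + \frac{194}{-91 + \left(12 + 38\right)}\right) = 39217 + \left(\frac{79}{17} + \frac{194}{-91 + 50}\right) = 39217 + \left(\frac{79}{17} + \frac{194}{-41}\right) = 39217 + \left(\frac{79}{17} + 194 \left(- \frac{1}{41}\right)\right) = 39217 + \left(\frac{79}{17} - \frac{194}{41}\right) = 39217 - \frac{59}{697} = \frac{27334190}{697}$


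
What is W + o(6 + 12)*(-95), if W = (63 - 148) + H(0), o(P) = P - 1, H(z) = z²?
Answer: -1700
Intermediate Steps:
o(P) = -1 + P
W = -85 (W = (63 - 148) + 0² = -85 + 0 = -85)
W + o(6 + 12)*(-95) = -85 + (-1 + (6 + 12))*(-95) = -85 + (-1 + 18)*(-95) = -85 + 17*(-95) = -85 - 1615 = -1700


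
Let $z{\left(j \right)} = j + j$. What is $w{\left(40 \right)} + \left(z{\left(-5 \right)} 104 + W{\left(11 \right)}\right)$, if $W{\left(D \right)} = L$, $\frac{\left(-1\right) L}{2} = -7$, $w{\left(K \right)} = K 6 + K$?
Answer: $-746$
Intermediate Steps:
$z{\left(j \right)} = 2 j$
$w{\left(K \right)} = 7 K$ ($w{\left(K \right)} = 6 K + K = 7 K$)
$L = 14$ ($L = \left(-2\right) \left(-7\right) = 14$)
$W{\left(D \right)} = 14$
$w{\left(40 \right)} + \left(z{\left(-5 \right)} 104 + W{\left(11 \right)}\right) = 7 \cdot 40 + \left(2 \left(-5\right) 104 + 14\right) = 280 + \left(\left(-10\right) 104 + 14\right) = 280 + \left(-1040 + 14\right) = 280 - 1026 = -746$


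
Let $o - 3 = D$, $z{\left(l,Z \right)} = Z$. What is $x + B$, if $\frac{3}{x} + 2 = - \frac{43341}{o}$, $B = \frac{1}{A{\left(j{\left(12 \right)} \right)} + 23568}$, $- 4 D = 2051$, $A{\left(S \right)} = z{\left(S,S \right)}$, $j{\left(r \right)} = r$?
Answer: $\frac{72204073}{1995881940} \approx 0.036177$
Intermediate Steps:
$A{\left(S \right)} = S$
$D = - \frac{2051}{4}$ ($D = \left(- \frac{1}{4}\right) 2051 = - \frac{2051}{4} \approx -512.75$)
$o = - \frac{2039}{4}$ ($o = 3 - \frac{2051}{4} = - \frac{2039}{4} \approx -509.75$)
$B = \frac{1}{23580}$ ($B = \frac{1}{12 + 23568} = \frac{1}{23580} \approx 4.2409 \cdot 10^{-5}$)
$x = \frac{6117}{169286}$ ($x = \frac{3}{-2 - \frac{43341}{- \frac{2039}{4}}} = \frac{3}{-2 - - \frac{173364}{2039}} = \frac{3}{-2 + \frac{173364}{2039}} = \frac{3}{\frac{169286}{2039}} = 3 \cdot \frac{2039}{169286} = \frac{6117}{169286} \approx 0.036134$)
$x + B = \frac{6117}{169286} + \frac{1}{23580} = \frac{72204073}{1995881940}$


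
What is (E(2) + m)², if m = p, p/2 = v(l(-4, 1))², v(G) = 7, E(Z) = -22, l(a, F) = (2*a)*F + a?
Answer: 5776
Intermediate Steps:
l(a, F) = a + 2*F*a (l(a, F) = 2*F*a + a = a + 2*F*a)
p = 98 (p = 2*7² = 2*49 = 98)
m = 98
(E(2) + m)² = (-22 + 98)² = 76² = 5776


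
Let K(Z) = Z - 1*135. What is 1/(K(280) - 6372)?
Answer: -1/6227 ≈ -0.00016059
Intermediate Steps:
K(Z) = -135 + Z (K(Z) = Z - 135 = -135 + Z)
1/(K(280) - 6372) = 1/((-135 + 280) - 6372) = 1/(145 - 6372) = 1/(-6227) = -1/6227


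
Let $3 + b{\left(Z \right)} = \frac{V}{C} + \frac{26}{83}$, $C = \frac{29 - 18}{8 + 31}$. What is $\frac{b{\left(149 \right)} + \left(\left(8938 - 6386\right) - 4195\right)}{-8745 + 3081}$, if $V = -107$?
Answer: $\frac{1848871}{5171232} \approx 0.35753$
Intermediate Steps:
$C = \frac{11}{39} \approx 0.28205$
$b{\left(Z \right)} = - \frac{348812}{913}$ ($b{\left(Z \right)} = -3 + \left(- \frac{107}{\frac{11}{39}} + \frac{26}{83}\right) = -3 + \left(\left(-107\right) \frac{39}{11} + 26 \cdot \frac{1}{83}\right) = -3 + \left(- \frac{4173}{11} + \frac{26}{83}\right) = -3 - \frac{346073}{913} = - \frac{348812}{913}$)
$\frac{b{\left(149 \right)} + \left(\left(8938 - 6386\right) - 4195\right)}{-8745 + 3081} = \frac{- \frac{348812}{913} + \left(\left(8938 - 6386\right) - 4195\right)}{-8745 + 3081} = \frac{- \frac{348812}{913} + \left(2552 - 4195\right)}{-5664} = \left(- \frac{348812}{913} - 1643\right) \left(- \frac{1}{5664}\right) = \left(- \frac{1848871}{913}\right) \left(- \frac{1}{5664}\right) = \frac{1848871}{5171232}$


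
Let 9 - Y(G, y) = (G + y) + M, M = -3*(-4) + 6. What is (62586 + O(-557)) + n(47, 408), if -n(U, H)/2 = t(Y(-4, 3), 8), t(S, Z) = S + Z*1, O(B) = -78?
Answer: 62508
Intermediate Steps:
M = 18 (M = 12 + 6 = 18)
Y(G, y) = -9 - G - y (Y(G, y) = 9 - ((G + y) + 18) = 9 - (18 + G + y) = 9 + (-18 - G - y) = -9 - G - y)
t(S, Z) = S + Z
n(U, H) = 0 (n(U, H) = -2*((-9 - 1*(-4) - 1*3) + 8) = -2*((-9 + 4 - 3) + 8) = -2*(-8 + 8) = -2*0 = 0)
(62586 + O(-557)) + n(47, 408) = (62586 - 78) + 0 = 62508 + 0 = 62508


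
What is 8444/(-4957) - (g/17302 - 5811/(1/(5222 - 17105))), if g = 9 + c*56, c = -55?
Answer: -5922324621162723/85766014 ≈ -6.9052e+7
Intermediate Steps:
g = -3071 (g = 9 - 55*56 = 9 - 3080 = -3071)
8444/(-4957) - (g/17302 - 5811/(1/(5222 - 17105))) = 8444/(-4957) - (-3071/17302 - 5811/(1/(5222 - 17105))) = 8444*(-1/4957) - (-3071*1/17302 - 5811/(1/(-11883))) = -8444/4957 - (-3071/17302 - 5811/(-1/11883)) = -8444/4957 - (-3071/17302 - 5811*(-11883)) = -8444/4957 - (-3071/17302 + 69052113) = -8444/4957 - 1*1194739656055/17302 = -8444/4957 - 1194739656055/17302 = -5922324621162723/85766014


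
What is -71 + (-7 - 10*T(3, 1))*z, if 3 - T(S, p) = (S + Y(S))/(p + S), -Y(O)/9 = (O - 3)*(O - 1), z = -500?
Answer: 14679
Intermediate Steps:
Y(O) = -9*(-1 + O)*(-3 + O) (Y(O) = -9*(O - 3)*(O - 1) = -9*(-3 + O)*(-1 + O) = -9*(-1 + O)*(-3 + O))
T(S, p) = 3 - (-27 - 9*S² + 37*S)/(S + p) (T(S, p) = 3 - (S + (-27 - 9*S² + 36*S))/(p + S) = 3 - (-27 - 9*S² + 37*S)/(S + p))
-71 + (-7 - 10*T(3, 1))*z = -71 + (-7 - 10*(27 - 34*3 + 3*1 + 9*3²)/(3 + 1))*(-500) = -71 + (-7 - 10*(27 - 102 + 3 + 9*9)/4)*(-500) = -71 + (-7 - 5*(27 - 102 + 3 + 81)/2)*(-500) = -71 + (-7 - 5*9/2)*(-500) = -71 + (-7 - 10*9/4)*(-500) = -71 + (-7 - 45/2)*(-500) = -71 - 59/2*(-500) = -71 + 14750 = 14679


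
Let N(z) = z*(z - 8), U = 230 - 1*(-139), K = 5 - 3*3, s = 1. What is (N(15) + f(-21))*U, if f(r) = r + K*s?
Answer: 29520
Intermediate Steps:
K = -4 (K = 5 - 9 = -4)
U = 369 (U = 230 + 139 = 369)
f(r) = -4 + r (f(r) = r - 4*1 = r - 4 = -4 + r)
N(z) = z*(-8 + z)
(N(15) + f(-21))*U = (15*(-8 + 15) + (-4 - 21))*369 = (15*7 - 25)*369 = (105 - 25)*369 = 80*369 = 29520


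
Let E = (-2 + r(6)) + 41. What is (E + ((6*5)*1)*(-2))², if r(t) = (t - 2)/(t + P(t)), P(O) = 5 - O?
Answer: 10201/25 ≈ 408.04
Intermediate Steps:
r(t) = -⅖ + t/5 (r(t) = (t - 2)/(t + (5 - t)) = (-2 + t)/5 = (-2 + t)*(⅕) = -⅖ + t/5)
E = 199/5 (E = (-2 + (-⅖ + (⅕)*6)) + 41 = (-2 + (-⅖ + 6/5)) + 41 = (-2 + ⅘) + 41 = -6/5 + 41 = 199/5 ≈ 39.800)
(E + ((6*5)*1)*(-2))² = (199/5 + ((6*5)*1)*(-2))² = (199/5 + (30*1)*(-2))² = (199/5 + 30*(-2))² = (199/5 - 60)² = (-101/5)² = 10201/25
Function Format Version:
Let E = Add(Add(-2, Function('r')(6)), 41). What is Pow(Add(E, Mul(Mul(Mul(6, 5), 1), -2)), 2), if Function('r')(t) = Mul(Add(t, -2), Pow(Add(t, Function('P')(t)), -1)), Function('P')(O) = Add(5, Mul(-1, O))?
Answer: Rational(10201, 25) ≈ 408.04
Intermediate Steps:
Function('r')(t) = Add(Rational(-2, 5), Mul(Rational(1, 5), t)) (Function('r')(t) = Mul(Add(t, -2), Pow(Add(t, Add(5, Mul(-1, t))), -1)) = Mul(Add(-2, t), Pow(5, -1)) = Mul(Add(-2, t), Rational(1, 5)) = Add(Rational(-2, 5), Mul(Rational(1, 5), t)))
E = Rational(199, 5) (E = Add(Add(-2, Add(Rational(-2, 5), Mul(Rational(1, 5), 6))), 41) = Add(Add(-2, Add(Rational(-2, 5), Rational(6, 5))), 41) = Add(Add(-2, Rational(4, 5)), 41) = Add(Rational(-6, 5), 41) = Rational(199, 5) ≈ 39.800)
Pow(Add(E, Mul(Mul(Mul(6, 5), 1), -2)), 2) = Pow(Add(Rational(199, 5), Mul(Mul(Mul(6, 5), 1), -2)), 2) = Pow(Add(Rational(199, 5), Mul(Mul(30, 1), -2)), 2) = Pow(Add(Rational(199, 5), Mul(30, -2)), 2) = Pow(Add(Rational(199, 5), -60), 2) = Pow(Rational(-101, 5), 2) = Rational(10201, 25)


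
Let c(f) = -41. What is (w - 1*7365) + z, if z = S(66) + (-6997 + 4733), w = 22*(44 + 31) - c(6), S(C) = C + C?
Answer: -7806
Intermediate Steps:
S(C) = 2*C
w = 1691 (w = 22*(44 + 31) - 1*(-41) = 22*75 + 41 = 1650 + 41 = 1691)
z = -2132 (z = 2*66 + (-6997 + 4733) = 132 - 2264 = -2132)
(w - 1*7365) + z = (1691 - 1*7365) - 2132 = (1691 - 7365) - 2132 = -5674 - 2132 = -7806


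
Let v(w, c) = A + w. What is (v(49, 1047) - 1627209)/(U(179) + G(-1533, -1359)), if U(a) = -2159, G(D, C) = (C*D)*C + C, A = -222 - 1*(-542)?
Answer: 1626840/2831272091 ≈ 0.00057460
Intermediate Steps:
A = 320 (A = -222 + 542 = 320)
G(D, C) = C + D*C² (G(D, C) = D*C² + C = C + D*C²)
v(w, c) = 320 + w
(v(49, 1047) - 1627209)/(U(179) + G(-1533, -1359)) = ((320 + 49) - 1627209)/(-2159 - 1359*(1 - 1359*(-1533))) = (369 - 1627209)/(-2159 - 1359*(1 + 2083347)) = -1626840/(-2159 - 1359*2083348) = -1626840/(-2159 - 2831269932) = -1626840/(-2831272091) = -1626840*(-1/2831272091) = 1626840/2831272091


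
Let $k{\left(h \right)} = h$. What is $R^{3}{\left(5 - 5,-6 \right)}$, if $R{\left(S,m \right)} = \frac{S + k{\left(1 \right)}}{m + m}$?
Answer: $- \frac{1}{1728} \approx -0.0005787$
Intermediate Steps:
$R{\left(S,m \right)} = \frac{1 + S}{2 m}$ ($R{\left(S,m \right)} = \frac{S + 1}{m + m} = \frac{1 + S}{2 m}$)
$R^{3}{\left(5 - 5,-6 \right)} = \left(\frac{1 + \left(5 - 5\right)}{2 \left(-6\right)}\right)^{3} = \left(\frac{1}{2} \left(- \frac{1}{6}\right) \left(1 + \left(5 - 5\right)\right)\right)^{3} = \left(\frac{1}{2} \left(- \frac{1}{6}\right) \left(1 + 0\right)\right)^{3} = \left(\frac{1}{2} \left(- \frac{1}{6}\right) 1\right)^{3} = \left(- \frac{1}{12}\right)^{3} = - \frac{1}{1728}$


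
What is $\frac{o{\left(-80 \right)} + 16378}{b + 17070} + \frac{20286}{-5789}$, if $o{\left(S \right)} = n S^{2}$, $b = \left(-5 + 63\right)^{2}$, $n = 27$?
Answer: $\frac{48616237}{8449459} \approx 5.7538$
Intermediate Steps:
$b = 3364$ ($b = 58^{2} = 3364$)
$o{\left(S \right)} = 27 S^{2}$
$\frac{o{\left(-80 \right)} + 16378}{b + 17070} + \frac{20286}{-5789} = \frac{27 \left(-80\right)^{2} + 16378}{3364 + 17070} + \frac{20286}{-5789} = \frac{27 \cdot 6400 + 16378}{20434} + 20286 \left(- \frac{1}{5789}\right) = \left(172800 + 16378\right) \frac{1}{20434} - \frac{2898}{827} = 189178 \cdot \frac{1}{20434} - \frac{2898}{827} = \frac{94589}{10217} - \frac{2898}{827} = \frac{48616237}{8449459}$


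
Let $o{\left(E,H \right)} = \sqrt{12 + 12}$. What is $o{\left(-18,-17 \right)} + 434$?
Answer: $434 + 2 \sqrt{6} \approx 438.9$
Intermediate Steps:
$o{\left(E,H \right)} = 2 \sqrt{6}$ ($o{\left(E,H \right)} = \sqrt{24} = 2 \sqrt{6}$)
$o{\left(-18,-17 \right)} + 434 = 2 \sqrt{6} + 434 = 434 + 2 \sqrt{6}$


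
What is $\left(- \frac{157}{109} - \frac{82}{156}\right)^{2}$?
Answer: $\frac{279391225}{72284004} \approx 3.8652$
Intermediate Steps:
$\left(- \frac{157}{109} - \frac{82}{156}\right)^{2} = \left(\left(-157\right) \frac{1}{109} - \frac{41}{78}\right)^{2} = \left(- \frac{157}{109} - \frac{41}{78}\right)^{2} = \left(- \frac{16715}{8502}\right)^{2} = \frac{279391225}{72284004}$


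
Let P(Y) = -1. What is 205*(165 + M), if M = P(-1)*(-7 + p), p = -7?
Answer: 36695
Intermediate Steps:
M = 14 (M = -(-7 - 7) = -1*(-14) = 14)
205*(165 + M) = 205*(165 + 14) = 205*179 = 36695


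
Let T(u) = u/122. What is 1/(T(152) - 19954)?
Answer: -61/1217118 ≈ -5.0118e-5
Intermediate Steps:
T(u) = u/122 (T(u) = u*(1/122) = u/122)
1/(T(152) - 19954) = 1/((1/122)*152 - 19954) = 1/(76/61 - 19954) = 1/(-1217118/61) = -61/1217118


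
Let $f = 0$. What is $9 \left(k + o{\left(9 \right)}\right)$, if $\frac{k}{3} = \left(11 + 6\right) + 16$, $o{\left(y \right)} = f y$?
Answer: $891$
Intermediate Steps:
$o{\left(y \right)} = 0$ ($o{\left(y \right)} = 0 y = 0$)
$k = 99$ ($k = 3 \left(\left(11 + 6\right) + 16\right) = 3 \left(17 + 16\right) = 3 \cdot 33 = 99$)
$9 \left(k + o{\left(9 \right)}\right) = 9 \left(99 + 0\right) = 9 \cdot 99 = 891$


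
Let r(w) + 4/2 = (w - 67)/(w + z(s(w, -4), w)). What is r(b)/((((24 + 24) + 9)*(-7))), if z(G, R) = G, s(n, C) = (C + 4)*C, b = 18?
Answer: 85/7182 ≈ 0.011835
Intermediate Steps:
s(n, C) = C*(4 + C) (s(n, C) = (4 + C)*C = C*(4 + C))
r(w) = -2 + (-67 + w)/w (r(w) = -2 + (w - 67)/(w - 4*(4 - 4)) = -2 + (-67 + w)/(w - 4*0) = -2 + (-67 + w)/(w + 0) = -2 + (-67 + w)/w)
r(b)/((((24 + 24) + 9)*(-7))) = ((-67 - 1*18)/18)/((((24 + 24) + 9)*(-7))) = ((-67 - 18)/18)/(((48 + 9)*(-7))) = ((1/18)*(-85))/((57*(-7))) = -85/18/(-399) = -85/18*(-1/399) = 85/7182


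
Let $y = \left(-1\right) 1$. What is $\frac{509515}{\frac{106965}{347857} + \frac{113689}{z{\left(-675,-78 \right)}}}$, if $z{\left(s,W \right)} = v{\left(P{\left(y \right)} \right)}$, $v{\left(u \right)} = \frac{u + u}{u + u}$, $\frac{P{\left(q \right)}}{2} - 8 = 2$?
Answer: $\frac{177238359355}{39547621438} \approx 4.4816$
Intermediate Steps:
$y = -1$
$P{\left(q \right)} = 20$ ($P{\left(q \right)} = 16 + 2 \cdot 2 = 16 + 4 = 20$)
$v{\left(u \right)} = 1$ ($v{\left(u \right)} = \frac{2 u}{2 u} = 2 u \frac{1}{2 u} = 1$)
$z{\left(s,W \right)} = 1$
$\frac{509515}{\frac{106965}{347857} + \frac{113689}{z{\left(-675,-78 \right)}}} = \frac{509515}{\frac{106965}{347857} + \frac{113689}{1}} = \frac{509515}{106965 \cdot \frac{1}{347857} + 113689 \cdot 1} = \frac{509515}{\frac{106965}{347857} + 113689} = \frac{509515}{\frac{39547621438}{347857}} = 509515 \cdot \frac{347857}{39547621438} = \frac{177238359355}{39547621438}$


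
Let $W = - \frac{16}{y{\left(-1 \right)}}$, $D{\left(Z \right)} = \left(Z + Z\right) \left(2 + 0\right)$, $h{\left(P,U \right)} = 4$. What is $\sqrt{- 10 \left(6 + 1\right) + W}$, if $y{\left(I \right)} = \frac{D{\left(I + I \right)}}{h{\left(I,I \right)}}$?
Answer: $i \sqrt{62} \approx 7.874 i$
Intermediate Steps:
$D{\left(Z \right)} = 4 Z$ ($D{\left(Z \right)} = 2 Z 2 = 4 Z$)
$y{\left(I \right)} = 2 I$ ($y{\left(I \right)} = \frac{4 \left(I + I\right)}{4} = 4 \cdot 2 I \frac{1}{4} = 8 I \frac{1}{4} = 2 I$)
$W = 8$ ($W = - \frac{16}{2 \left(-1\right)} = - \frac{16}{-2} = \left(-16\right) \left(- \frac{1}{2}\right) = 8$)
$\sqrt{- 10 \left(6 + 1\right) + W} = \sqrt{- 10 \left(6 + 1\right) + 8} = \sqrt{\left(-10\right) 7 + 8} = \sqrt{-70 + 8} = \sqrt{-62} = i \sqrt{62}$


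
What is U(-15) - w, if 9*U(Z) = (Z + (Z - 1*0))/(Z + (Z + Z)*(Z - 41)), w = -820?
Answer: 819178/999 ≈ 820.00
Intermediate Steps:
U(Z) = 2*Z/(9*(Z + 2*Z*(-41 + Z))) (U(Z) = ((Z + (Z - 1*0))/(Z + (Z + Z)*(Z - 41)))/9 = ((Z + (Z + 0))/(Z + (2*Z)*(-41 + Z)))/9 = ((Z + Z)/(Z + 2*Z*(-41 + Z)))/9 = ((2*Z)/(Z + 2*Z*(-41 + Z)))/9 = (2*Z/(Z + 2*Z*(-41 + Z)))/9 = 2*Z/(9*(Z + 2*Z*(-41 + Z))))
U(-15) - w = 2/(9*(-81 + 2*(-15))) - 1*(-820) = 2/(9*(-81 - 30)) + 820 = (2/9)/(-111) + 820 = (2/9)*(-1/111) + 820 = -2/999 + 820 = 819178/999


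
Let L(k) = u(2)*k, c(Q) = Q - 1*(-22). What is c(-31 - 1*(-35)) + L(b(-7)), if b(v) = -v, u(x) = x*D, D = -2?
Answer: -2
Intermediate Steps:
c(Q) = 22 + Q (c(Q) = Q + 22 = 22 + Q)
u(x) = -2*x (u(x) = x*(-2) = -2*x)
L(k) = -4*k (L(k) = (-2*2)*k = -4*k)
c(-31 - 1*(-35)) + L(b(-7)) = (22 + (-31 - 1*(-35))) - (-4)*(-7) = (22 + (-31 + 35)) - 4*7 = (22 + 4) - 28 = 26 - 28 = -2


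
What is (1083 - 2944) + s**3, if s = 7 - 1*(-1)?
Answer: -1349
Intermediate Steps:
s = 8 (s = 7 + 1 = 8)
(1083 - 2944) + s**3 = (1083 - 2944) + 8**3 = -1861 + 512 = -1349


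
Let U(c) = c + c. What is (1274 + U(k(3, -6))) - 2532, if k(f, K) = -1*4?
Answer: -1266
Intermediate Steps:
k(f, K) = -4
U(c) = 2*c
(1274 + U(k(3, -6))) - 2532 = (1274 + 2*(-4)) - 2532 = (1274 - 8) - 2532 = 1266 - 2532 = -1266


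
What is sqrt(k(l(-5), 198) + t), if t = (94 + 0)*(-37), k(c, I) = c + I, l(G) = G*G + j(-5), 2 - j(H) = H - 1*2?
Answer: I*sqrt(3246) ≈ 56.974*I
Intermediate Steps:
j(H) = 4 - H (j(H) = 2 - (H - 1*2) = 2 - (H - 2) = 2 - (-2 + H) = 2 + (2 - H) = 4 - H)
l(G) = 9 + G**2 (l(G) = G*G + (4 - 1*(-5)) = G**2 + (4 + 5) = G**2 + 9 = 9 + G**2)
k(c, I) = I + c
t = -3478 (t = 94*(-37) = -3478)
sqrt(k(l(-5), 198) + t) = sqrt((198 + (9 + (-5)**2)) - 3478) = sqrt((198 + (9 + 25)) - 3478) = sqrt((198 + 34) - 3478) = sqrt(232 - 3478) = sqrt(-3246) = I*sqrt(3246)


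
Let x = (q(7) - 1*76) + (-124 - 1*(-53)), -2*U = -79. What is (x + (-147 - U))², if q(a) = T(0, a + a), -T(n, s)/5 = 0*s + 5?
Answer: 514089/4 ≈ 1.2852e+5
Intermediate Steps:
U = 79/2 (U = -½*(-79) = 79/2 ≈ 39.500)
T(n, s) = -25 (T(n, s) = -5*(0*s + 5) = -5*(0 + 5) = -5*5 = -25)
q(a) = -25
x = -172 (x = (-25 - 1*76) + (-124 - 1*(-53)) = (-25 - 76) + (-124 + 53) = -101 - 71 = -172)
(x + (-147 - U))² = (-172 + (-147 - 1*79/2))² = (-172 + (-147 - 79/2))² = (-172 - 373/2)² = (-717/2)² = 514089/4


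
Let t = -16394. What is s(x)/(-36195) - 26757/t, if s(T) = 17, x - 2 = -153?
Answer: 968190917/593380830 ≈ 1.6317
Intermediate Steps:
x = -151 (x = 2 - 153 = -151)
s(x)/(-36195) - 26757/t = 17/(-36195) - 26757/(-16394) = 17*(-1/36195) - 26757*(-1/16394) = -17/36195 + 26757/16394 = 968190917/593380830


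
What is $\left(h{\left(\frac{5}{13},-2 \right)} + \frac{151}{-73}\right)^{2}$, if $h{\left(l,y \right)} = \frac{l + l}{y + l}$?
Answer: $\frac{15217801}{2350089} \approx 6.4754$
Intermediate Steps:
$h{\left(l,y \right)} = \frac{2 l}{l + y}$
$\left(h{\left(\frac{5}{13},-2 \right)} + \frac{151}{-73}\right)^{2} = \left(\frac{2 \cdot \frac{5}{13}}{\frac{5}{13} - 2} + \frac{151}{-73}\right)^{2} = \left(\frac{2 \cdot 5 \cdot \frac{1}{13}}{5 \cdot \frac{1}{13} - 2} + 151 \left(- \frac{1}{73}\right)\right)^{2} = \left(2 \cdot \frac{5}{13} \frac{1}{\frac{5}{13} - 2} - \frac{151}{73}\right)^{2} = \left(2 \cdot \frac{5}{13} \frac{1}{- \frac{21}{13}} - \frac{151}{73}\right)^{2} = \left(2 \cdot \frac{5}{13} \left(- \frac{13}{21}\right) - \frac{151}{73}\right)^{2} = \left(- \frac{10}{21} - \frac{151}{73}\right)^{2} = \left(- \frac{3901}{1533}\right)^{2} = \frac{15217801}{2350089}$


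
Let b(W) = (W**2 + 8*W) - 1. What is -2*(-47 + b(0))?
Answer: 96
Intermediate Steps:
b(W) = -1 + W**2 + 8*W
-2*(-47 + b(0)) = -2*(-47 + (-1 + 0**2 + 8*0)) = -2*(-47 + (-1 + 0 + 0)) = -2*(-47 - 1) = -2*(-48) = 96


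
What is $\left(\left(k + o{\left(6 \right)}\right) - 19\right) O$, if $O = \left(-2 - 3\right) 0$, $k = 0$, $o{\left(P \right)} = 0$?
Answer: $0$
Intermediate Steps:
$O = 0$ ($O = \left(-5\right) 0 = 0$)
$\left(\left(k + o{\left(6 \right)}\right) - 19\right) O = \left(\left(0 + 0\right) - 19\right) 0 = \left(0 - 19\right) 0 = \left(-19\right) 0 = 0$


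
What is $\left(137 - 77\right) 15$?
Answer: $900$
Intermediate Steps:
$\left(137 - 77\right) 15 = 60 \cdot 15 = 900$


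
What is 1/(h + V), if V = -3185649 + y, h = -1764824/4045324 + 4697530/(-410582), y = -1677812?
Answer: -207617152321/1009740389198720142 ≈ -2.0561e-7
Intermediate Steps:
h = -2465954477161/207617152321 (h = -1764824*1/4045324 + 4697530*(-1/410582) = -441206/1011331 - 2348765/205291 = -2465954477161/207617152321 ≈ -11.877)
V = -4863461 (V = -3185649 - 1677812 = -4863461)
1/(h + V) = 1/(-2465954477161/207617152321 - 4863461) = 1/(-1009740389198720142/207617152321) = -207617152321/1009740389198720142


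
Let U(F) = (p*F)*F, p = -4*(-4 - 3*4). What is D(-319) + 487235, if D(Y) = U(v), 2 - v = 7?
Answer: 488835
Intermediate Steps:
v = -5 (v = 2 - 1*7 = 2 - 7 = -5)
p = 64 (p = -4*(-4 - 12) = -4*(-16) = 64)
U(F) = 64*F**2 (U(F) = (64*F)*F = 64*F**2)
D(Y) = 1600 (D(Y) = 64*(-5)**2 = 64*25 = 1600)
D(-319) + 487235 = 1600 + 487235 = 488835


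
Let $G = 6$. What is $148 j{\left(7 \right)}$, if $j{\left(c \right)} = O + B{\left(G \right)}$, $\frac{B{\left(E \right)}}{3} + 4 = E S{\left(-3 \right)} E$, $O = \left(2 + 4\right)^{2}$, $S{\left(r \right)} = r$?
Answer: $-44400$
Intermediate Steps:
$O = 36$ ($O = 6^{2} = 36$)
$B{\left(E \right)} = -12 - 9 E^{2}$ ($B{\left(E \right)} = -12 + 3 E \left(-3\right) E = -12 + 3 - 3 E E = -12 + 3 \left(- 3 E^{2}\right) = -12 - 9 E^{2}$)
$j{\left(c \right)} = -300$ ($j{\left(c \right)} = 36 - \left(12 + 9 \cdot 6^{2}\right) = 36 - 336 = -300$)
$148 j{\left(7 \right)} = 148 \left(-300\right) = -44400$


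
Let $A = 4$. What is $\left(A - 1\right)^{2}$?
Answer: $9$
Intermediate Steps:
$\left(A - 1\right)^{2} = \left(4 - 1\right)^{2} = 3^{2} = 9$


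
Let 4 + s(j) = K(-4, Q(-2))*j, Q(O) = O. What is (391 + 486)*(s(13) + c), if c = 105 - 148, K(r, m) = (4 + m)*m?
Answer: -86823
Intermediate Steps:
K(r, m) = m*(4 + m)
s(j) = -4 - 4*j (s(j) = -4 + (-2*(4 - 2))*j = -4 + (-2*2)*j = -4 - 4*j)
c = -43
(391 + 486)*(s(13) + c) = (391 + 486)*((-4 - 4*13) - 43) = 877*((-4 - 52) - 43) = 877*(-56 - 43) = 877*(-99) = -86823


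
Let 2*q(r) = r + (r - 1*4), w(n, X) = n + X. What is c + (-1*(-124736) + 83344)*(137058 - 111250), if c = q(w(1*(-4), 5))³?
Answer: 5370128639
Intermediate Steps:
w(n, X) = X + n
q(r) = -2 + r (q(r) = (r + (r - 1*4))/2 = (r + (r - 4))/2 = (r + (-4 + r))/2 = (-4 + 2*r)/2 = -2 + r)
c = -1 (c = (-2 + (5 + 1*(-4)))³ = (-2 + (5 - 4))³ = (-2 + 1)³ = (-1)³ = -1)
c + (-1*(-124736) + 83344)*(137058 - 111250) = -1 + (-1*(-124736) + 83344)*(137058 - 111250) = -1 + (124736 + 83344)*25808 = -1 + 208080*25808 = -1 + 5370128640 = 5370128639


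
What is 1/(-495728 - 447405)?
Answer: -1/943133 ≈ -1.0603e-6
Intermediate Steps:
1/(-495728 - 447405) = 1/(-943133) = -1/943133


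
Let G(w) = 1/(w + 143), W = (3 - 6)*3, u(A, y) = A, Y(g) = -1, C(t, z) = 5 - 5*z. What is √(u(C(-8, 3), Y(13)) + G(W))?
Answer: I*√179426/134 ≈ 3.1611*I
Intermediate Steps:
W = -9 (W = -3*3 = -9)
G(w) = 1/(143 + w)
√(u(C(-8, 3), Y(13)) + G(W)) = √((5 - 5*3) + 1/(143 - 9)) = √((5 - 15) + 1/134) = √(-10 + 1/134) = √(-1339/134) = I*√179426/134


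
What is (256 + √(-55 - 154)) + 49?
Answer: 305 + I*√209 ≈ 305.0 + 14.457*I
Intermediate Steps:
(256 + √(-55 - 154)) + 49 = (256 + √(-209)) + 49 = (256 + I*√209) + 49 = 305 + I*√209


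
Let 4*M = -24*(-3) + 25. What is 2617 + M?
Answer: 10565/4 ≈ 2641.3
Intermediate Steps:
M = 97/4 (M = (-24*(-3) + 25)/4 = (72 + 25)/4 = (¼)*97 = 97/4 ≈ 24.250)
2617 + M = 2617 + 97/4 = 10565/4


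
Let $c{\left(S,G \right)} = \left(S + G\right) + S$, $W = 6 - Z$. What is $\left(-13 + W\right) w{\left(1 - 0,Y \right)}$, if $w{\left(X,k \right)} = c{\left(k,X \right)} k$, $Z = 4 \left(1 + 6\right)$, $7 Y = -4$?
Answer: $- \frac{20}{7} \approx -2.8571$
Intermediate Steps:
$Y = - \frac{4}{7}$ ($Y = \frac{1}{7} \left(-4\right) = - \frac{4}{7} \approx -0.57143$)
$Z = 28$ ($Z = 4 \cdot 7 = 28$)
$W = -22$ ($W = 6 - 28 = -22$)
$c{\left(S,G \right)} = G + 2 S$ ($c{\left(S,G \right)} = \left(G + S\right) + S = G + 2 S$)
$w{\left(X,k \right)} = k \left(X + 2 k\right)$ ($w{\left(X,k \right)} = \left(X + 2 k\right) k = k \left(X + 2 k\right)$)
$\left(-13 + W\right) w{\left(1 - 0,Y \right)} = \left(-13 - 22\right) \left(- \frac{4 \left(\left(1 - 0\right) + 2 \left(- \frac{4}{7}\right)\right)}{7}\right) = - 35 \left(- \frac{4 \left(\left(1 + 0\right) - \frac{8}{7}\right)}{7}\right) = - 35 \left(- \frac{4 \left(1 - \frac{8}{7}\right)}{7}\right) = - 35 \left(\left(- \frac{4}{7}\right) \left(- \frac{1}{7}\right)\right) = \left(-35\right) \frac{4}{49} = - \frac{20}{7}$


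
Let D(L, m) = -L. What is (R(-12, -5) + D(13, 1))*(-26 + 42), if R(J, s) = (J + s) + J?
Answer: -672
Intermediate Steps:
R(J, s) = s + 2*J
(R(-12, -5) + D(13, 1))*(-26 + 42) = ((-5 + 2*(-12)) - 1*13)*(-26 + 42) = ((-5 - 24) - 13)*16 = (-29 - 13)*16 = -42*16 = -672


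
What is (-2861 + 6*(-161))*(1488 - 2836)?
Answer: 5158796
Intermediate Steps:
(-2861 + 6*(-161))*(1488 - 2836) = (-2861 - 966)*(-1348) = -3827*(-1348) = 5158796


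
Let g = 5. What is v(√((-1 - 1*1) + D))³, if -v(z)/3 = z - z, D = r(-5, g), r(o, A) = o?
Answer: 0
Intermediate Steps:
D = -5
v(z) = 0 (v(z) = -3*(z - z) = -3*0 = 0)
v(√((-1 - 1*1) + D))³ = 0³ = 0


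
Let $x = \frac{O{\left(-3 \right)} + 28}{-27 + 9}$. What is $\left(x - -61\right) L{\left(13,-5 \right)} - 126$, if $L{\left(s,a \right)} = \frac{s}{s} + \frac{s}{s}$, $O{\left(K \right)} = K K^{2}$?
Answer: $- \frac{37}{9} \approx -4.1111$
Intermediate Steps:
$O{\left(K \right)} = K^{3}$
$L{\left(s,a \right)} = 2$ ($L{\left(s,a \right)} = 1 + 1 = 2$)
$x = - \frac{1}{18}$ ($x = \frac{\left(-3\right)^{3} + 28}{-27 + 9} = \frac{-27 + 28}{-18} = 1 \left(- \frac{1}{18}\right) = - \frac{1}{18} \approx -0.055556$)
$\left(x - -61\right) L{\left(13,-5 \right)} - 126 = \left(- \frac{1}{18} - -61\right) 2 - 126 = \left(- \frac{1}{18} + 61\right) 2 - 126 = \frac{1097}{18} \cdot 2 - 126 = \frac{1097}{9} - 126 = - \frac{37}{9}$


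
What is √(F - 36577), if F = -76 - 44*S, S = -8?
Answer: I*√36301 ≈ 190.53*I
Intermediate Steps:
F = 276 (F = -76 - 44*(-8) = -76 + 352 = 276)
√(F - 36577) = √(276 - 36577) = √(-36301) = I*√36301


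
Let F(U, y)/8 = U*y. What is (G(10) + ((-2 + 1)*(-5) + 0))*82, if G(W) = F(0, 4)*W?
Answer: 410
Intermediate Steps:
F(U, y) = 8*U*y (F(U, y) = 8*(U*y) = 8*U*y)
G(W) = 0 (G(W) = (8*0*4)*W = 0*W = 0)
(G(10) + ((-2 + 1)*(-5) + 0))*82 = (0 + ((-2 + 1)*(-5) + 0))*82 = (0 + (-1*(-5) + 0))*82 = (0 + (5 + 0))*82 = (0 + 5)*82 = 5*82 = 410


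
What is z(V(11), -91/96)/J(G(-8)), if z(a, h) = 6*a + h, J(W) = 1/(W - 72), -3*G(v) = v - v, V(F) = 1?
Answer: -1455/4 ≈ -363.75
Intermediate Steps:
G(v) = 0 (G(v) = -(v - v)/3 = -1/3*0 = 0)
J(W) = 1/(-72 + W)
z(a, h) = h + 6*a
z(V(11), -91/96)/J(G(-8)) = (-91/96 + 6*1)/(1/(-72 + 0)) = (-91*1/96 + 6)/(1/(-72)) = (-91/96 + 6)/(-1/72) = (485/96)*(-72) = -1455/4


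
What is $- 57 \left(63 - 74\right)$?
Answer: $627$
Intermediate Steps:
$- 57 \left(63 - 74\right) = \left(-57\right) \left(-11\right) = 627$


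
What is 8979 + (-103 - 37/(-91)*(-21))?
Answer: 115277/13 ≈ 8867.5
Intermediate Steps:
8979 + (-103 - 37/(-91)*(-21)) = 8979 + (-103 - 37*(-1/91)*(-21)) = 8979 + (-103 + (37/91)*(-21)) = 8979 + (-103 - 111/13) = 8979 - 1450/13 = 115277/13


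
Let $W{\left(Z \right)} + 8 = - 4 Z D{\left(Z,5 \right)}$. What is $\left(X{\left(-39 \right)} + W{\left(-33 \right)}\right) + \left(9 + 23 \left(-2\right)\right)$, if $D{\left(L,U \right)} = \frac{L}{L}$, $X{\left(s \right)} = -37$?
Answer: $50$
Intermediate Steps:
$D{\left(L,U \right)} = 1$
$W{\left(Z \right)} = -8 - 4 Z$ ($W{\left(Z \right)} = -8 + - 4 Z 1 = -8 - 4 Z$)
$\left(X{\left(-39 \right)} + W{\left(-33 \right)}\right) + \left(9 + 23 \left(-2\right)\right) = \left(-37 - -124\right) + \left(9 + 23 \left(-2\right)\right) = \left(-37 + \left(-8 + 132\right)\right) + \left(9 - 46\right) = \left(-37 + 124\right) - 37 = 87 - 37 = 50$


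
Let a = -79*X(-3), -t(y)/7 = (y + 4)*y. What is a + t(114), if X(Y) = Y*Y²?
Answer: -92031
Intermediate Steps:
X(Y) = Y³
t(y) = -7*y*(4 + y) (t(y) = -7*(y + 4)*y = -7*(4 + y)*y = -7*y*(4 + y))
a = 2133 (a = -79*(-3)³ = -79*(-27) = 2133)
a + t(114) = 2133 - 7*114*(4 + 114) = 2133 - 7*114*118 = 2133 - 94164 = -92031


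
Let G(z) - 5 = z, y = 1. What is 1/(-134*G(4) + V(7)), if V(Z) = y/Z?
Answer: -7/8441 ≈ -0.00082929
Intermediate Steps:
G(z) = 5 + z
V(Z) = 1/Z
1/(-134*G(4) + V(7)) = 1/(-134*(5 + 4) + 1/7) = 1/(-134*9 + 1/7) = 1/(-1206 + 1/7) = 1/(-8441/7) = -7/8441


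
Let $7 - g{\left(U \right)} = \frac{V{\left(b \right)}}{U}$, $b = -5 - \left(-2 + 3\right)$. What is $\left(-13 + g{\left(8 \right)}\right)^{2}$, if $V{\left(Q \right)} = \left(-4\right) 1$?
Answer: $\frac{121}{4} \approx 30.25$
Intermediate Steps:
$b = -6$ ($b = -5 - 1 = -6$)
$V{\left(Q \right)} = -4$
$g{\left(U \right)} = 7 + \frac{4}{U}$ ($g{\left(U \right)} = 7 - - \frac{4}{U} = 7 + \frac{4}{U}$)
$\left(-13 + g{\left(8 \right)}\right)^{2} = \left(-13 + \left(7 + \frac{4}{8}\right)\right)^{2} = \left(-13 + \left(7 + 4 \cdot \frac{1}{8}\right)\right)^{2} = \left(-13 + \left(7 + \frac{1}{2}\right)\right)^{2} = \left(-13 + \frac{15}{2}\right)^{2} = \left(- \frac{11}{2}\right)^{2} = \frac{121}{4}$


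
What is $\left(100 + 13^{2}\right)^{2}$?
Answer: $72361$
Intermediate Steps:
$\left(100 + 13^{2}\right)^{2} = \left(100 + 169\right)^{2} = 269^{2} = 72361$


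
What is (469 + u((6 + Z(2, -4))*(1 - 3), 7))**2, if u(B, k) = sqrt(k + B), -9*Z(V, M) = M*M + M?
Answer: (1407 + I*sqrt(21))**2/9 ≈ 2.1996e+5 + 1432.8*I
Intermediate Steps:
Z(V, M) = -M/9 - M**2/9 (Z(V, M) = -(M*M + M)/9 = -(M**2 + M)/9 = -(M + M**2)/9 = -M/9 - M**2/9)
u(B, k) = sqrt(B + k)
(469 + u((6 + Z(2, -4))*(1 - 3), 7))**2 = (469 + sqrt((6 - 1/9*(-4)*(1 - 4))*(1 - 3) + 7))**2 = (469 + sqrt((6 - 1/9*(-4)*(-3))*(-2) + 7))**2 = (469 + sqrt((6 - 4/3)*(-2) + 7))**2 = (469 + sqrt((14/3)*(-2) + 7))**2 = (469 + sqrt(-28/3 + 7))**2 = (469 + sqrt(-7/3))**2 = (469 + I*sqrt(21)/3)**2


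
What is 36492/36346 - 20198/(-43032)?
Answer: 576110063/391010268 ≈ 1.4734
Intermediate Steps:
36492/36346 - 20198/(-43032) = 36492*(1/36346) - 20198*(-1/43032) = 18246/18173 + 10099/21516 = 576110063/391010268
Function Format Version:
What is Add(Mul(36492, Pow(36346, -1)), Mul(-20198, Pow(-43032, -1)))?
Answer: Rational(576110063, 391010268) ≈ 1.4734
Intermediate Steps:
Add(Mul(36492, Pow(36346, -1)), Mul(-20198, Pow(-43032, -1))) = Add(Mul(36492, Rational(1, 36346)), Mul(-20198, Rational(-1, 43032))) = Add(Rational(18246, 18173), Rational(10099, 21516)) = Rational(576110063, 391010268)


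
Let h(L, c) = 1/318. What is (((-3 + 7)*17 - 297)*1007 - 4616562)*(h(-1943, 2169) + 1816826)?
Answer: -2800452821503385/318 ≈ -8.8065e+12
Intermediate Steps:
h(L, c) = 1/318
(((-3 + 7)*17 - 297)*1007 - 4616562)*(h(-1943, 2169) + 1816826) = (((-3 + 7)*17 - 297)*1007 - 4616562)*(1/318 + 1816826) = ((4*17 - 297)*1007 - 4616562)*(577750669/318) = ((68 - 297)*1007 - 4616562)*(577750669/318) = (-229*1007 - 4616562)*(577750669/318) = (-230603 - 4616562)*(577750669/318) = -4847165*577750669/318 = -2800452821503385/318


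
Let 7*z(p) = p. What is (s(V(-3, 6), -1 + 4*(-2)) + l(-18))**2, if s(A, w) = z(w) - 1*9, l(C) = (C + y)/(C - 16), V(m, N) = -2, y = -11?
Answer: 5040025/56644 ≈ 88.977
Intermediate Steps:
z(p) = p/7
l(C) = (-11 + C)/(-16 + C) (l(C) = (C - 11)/(C - 16) = (-11 + C)/(-16 + C))
s(A, w) = -9 + w/7 (s(A, w) = w/7 - 1*9 = w/7 - 9 = -9 + w/7)
(s(V(-3, 6), -1 + 4*(-2)) + l(-18))**2 = ((-9 + (-1 + 4*(-2))/7) + (-11 - 18)/(-16 - 18))**2 = ((-9 + (-1 - 8)/7) - 29/(-34))**2 = ((-9 + (1/7)*(-9)) - 1/34*(-29))**2 = ((-9 - 9/7) + 29/34)**2 = (-72/7 + 29/34)**2 = (-2245/238)**2 = 5040025/56644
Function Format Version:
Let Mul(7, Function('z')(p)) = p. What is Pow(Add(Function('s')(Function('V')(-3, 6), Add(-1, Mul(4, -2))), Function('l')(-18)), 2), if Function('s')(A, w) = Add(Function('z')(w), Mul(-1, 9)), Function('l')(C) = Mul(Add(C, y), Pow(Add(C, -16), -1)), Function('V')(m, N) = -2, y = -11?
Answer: Rational(5040025, 56644) ≈ 88.977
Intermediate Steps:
Function('z')(p) = Mul(Rational(1, 7), p)
Function('l')(C) = Mul(Pow(Add(-16, C), -1), Add(-11, C)) (Function('l')(C) = Mul(Add(C, -11), Pow(Add(C, -16), -1)) = Mul(Add(-11, C), Pow(Add(-16, C), -1)) = Mul(Pow(Add(-16, C), -1), Add(-11, C)))
Function('s')(A, w) = Add(-9, Mul(Rational(1, 7), w)) (Function('s')(A, w) = Add(Mul(Rational(1, 7), w), Mul(-1, 9)) = Add(Mul(Rational(1, 7), w), -9) = Add(-9, Mul(Rational(1, 7), w)))
Pow(Add(Function('s')(Function('V')(-3, 6), Add(-1, Mul(4, -2))), Function('l')(-18)), 2) = Pow(Add(Add(-9, Mul(Rational(1, 7), Add(-1, Mul(4, -2)))), Mul(Pow(Add(-16, -18), -1), Add(-11, -18))), 2) = Pow(Add(Add(-9, Mul(Rational(1, 7), Add(-1, -8))), Mul(Pow(-34, -1), -29)), 2) = Pow(Add(Add(-9, Mul(Rational(1, 7), -9)), Mul(Rational(-1, 34), -29)), 2) = Pow(Add(Add(-9, Rational(-9, 7)), Rational(29, 34)), 2) = Pow(Add(Rational(-72, 7), Rational(29, 34)), 2) = Pow(Rational(-2245, 238), 2) = Rational(5040025, 56644)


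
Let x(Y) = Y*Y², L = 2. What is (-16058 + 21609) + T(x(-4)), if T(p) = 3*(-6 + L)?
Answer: 5539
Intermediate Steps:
x(Y) = Y³
T(p) = -12 (T(p) = 3*(-6 + 2) = 3*(-4) = -12)
(-16058 + 21609) + T(x(-4)) = (-16058 + 21609) - 12 = 5551 - 12 = 5539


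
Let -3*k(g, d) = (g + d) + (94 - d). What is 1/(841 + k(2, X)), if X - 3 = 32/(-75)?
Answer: 1/809 ≈ 0.0012361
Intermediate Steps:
X = 193/75 (X = 3 + 32/(-75) = 3 + 32*(-1/75) = 3 - 32/75 = 193/75 ≈ 2.5733)
k(g, d) = -94/3 - g/3 (k(g, d) = -((g + d) + (94 - d))/3 = -((d + g) + (94 - d))/3 = -(94 + g)/3 = -94/3 - g/3)
1/(841 + k(2, X)) = 1/(841 + (-94/3 - ⅓*2)) = 1/(841 + (-94/3 - ⅔)) = 1/(841 - 32) = 1/809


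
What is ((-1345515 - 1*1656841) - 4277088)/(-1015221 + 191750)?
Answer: 7279444/823471 ≈ 8.8400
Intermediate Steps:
((-1345515 - 1*1656841) - 4277088)/(-1015221 + 191750) = ((-1345515 - 1656841) - 4277088)/(-823471) = (-3002356 - 4277088)*(-1/823471) = -7279444*(-1/823471) = 7279444/823471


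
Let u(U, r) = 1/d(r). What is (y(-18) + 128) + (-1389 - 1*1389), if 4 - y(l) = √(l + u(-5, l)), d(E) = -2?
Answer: -2646 - I*√74/2 ≈ -2646.0 - 4.3012*I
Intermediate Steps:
u(U, r) = -½ (u(U, r) = 1/(-2) = -½)
y(l) = 4 - √(-½ + l) (y(l) = 4 - √(l - ½) = 4 - √(-½ + l))
(y(-18) + 128) + (-1389 - 1*1389) = ((4 - √(-2 + 4*(-18))/2) + 128) + (-1389 - 1*1389) = ((4 - √(-2 - 72)/2) + 128) + (-1389 - 1389) = ((4 - I*√74/2) + 128) - 2778 = (132 - I*√74/2) - 2778 = -2646 - I*√74/2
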